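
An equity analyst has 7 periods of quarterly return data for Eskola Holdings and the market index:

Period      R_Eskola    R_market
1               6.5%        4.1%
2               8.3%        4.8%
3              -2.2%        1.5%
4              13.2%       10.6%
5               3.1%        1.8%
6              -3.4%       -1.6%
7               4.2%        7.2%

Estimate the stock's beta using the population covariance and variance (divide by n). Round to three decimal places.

1.279

Mean R_i = (6.5 + 8.3 − 2.2 + 13.2 + 3.1 − 3.4 + 4.2) / 7 = 4.2429%
Mean R_m = (4.1 + 4.8 + 1.5 + 10.6 + 1.8 − 1.6 + 7.2) / 7 = 4.0571%
Σ(R_i − R̄_i)(R_m − R̄_m) = 123.8729  ⇒  Cov = 123.8729 / 7 = 17.6961
Σ(R_m − R̄_m)² = 96.8771  ⇒  Var(R_m) = 96.8771 / 7 = 13.8396
β = Cov / Var(R_m) = 17.6961 / 13.8396 = 1.2787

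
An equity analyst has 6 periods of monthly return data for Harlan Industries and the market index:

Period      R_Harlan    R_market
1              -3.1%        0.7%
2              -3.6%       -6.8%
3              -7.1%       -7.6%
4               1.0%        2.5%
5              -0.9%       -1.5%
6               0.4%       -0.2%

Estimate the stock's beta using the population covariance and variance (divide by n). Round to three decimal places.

Mean R_i = (-3.1 − 3.6 − 7.1 + 1.0 − 0.9 + 0.4) / 6 = -2.2167%
Mean R_m = (0.7 − 6.8 − 7.6 + 2.5 − 1.5 − 0.2) / 6 = -2.1500%
Σ(R_i − R̄_i)(R_m − R̄_m) = 51.4450  ⇒  Cov = 51.4450 / 6 = 8.5742
Σ(R_m − R̄_m)² = 85.2950  ⇒  Var(R_m) = 85.2950 / 6 = 14.2158
β = Cov / Var(R_m) = 8.5742 / 14.2158 = 0.6031

0.603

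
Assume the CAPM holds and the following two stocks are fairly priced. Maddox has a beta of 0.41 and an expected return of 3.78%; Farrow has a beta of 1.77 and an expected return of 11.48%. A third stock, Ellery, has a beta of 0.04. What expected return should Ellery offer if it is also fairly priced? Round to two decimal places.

MRP (SML slope) = (11.48% − 3.78%) / (1.77 − 0.41) = 7.70% / 1.36 = 5.6618%
R_f (intercept) = 3.78% − 0.41 × 5.6618% = 1.4587%
E(R_Ellery) = R_f + β × MRP = 1.4587% + 0.04 × 5.6618% = 1.69%

1.69%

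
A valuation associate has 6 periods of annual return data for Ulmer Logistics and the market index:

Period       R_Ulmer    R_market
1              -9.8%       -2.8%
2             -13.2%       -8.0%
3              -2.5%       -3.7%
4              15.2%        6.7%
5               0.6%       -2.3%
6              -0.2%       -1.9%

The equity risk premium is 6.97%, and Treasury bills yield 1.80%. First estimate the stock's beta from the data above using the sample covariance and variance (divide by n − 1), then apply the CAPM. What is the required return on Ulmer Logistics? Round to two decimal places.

Mean R_i = (-9.8 − 13.2 − 2.5 + 15.2 + 0.6 − 0.2) / 6 = -1.6500%
Mean R_m = (-2.8 − 8.0 − 3.7 + 6.7 − 2.3 − 1.9) / 6 = -2.0000%
Σ(R_i − R̄_i)(R_m − R̄_m) = 223.3300  ⇒  Cov = 223.3300 / 5 = 44.6660
Σ(R_m − R̄_m)² = 115.3200  ⇒  Var(R_m) = 115.3200 / 5 = 23.0640
β = Cov / Var(R_m) = 44.6660 / 23.0640 = 1.9366
E(R) = R_f + β × MRP = 1.80% + 1.9366 × 6.97% = 15.30%

15.30%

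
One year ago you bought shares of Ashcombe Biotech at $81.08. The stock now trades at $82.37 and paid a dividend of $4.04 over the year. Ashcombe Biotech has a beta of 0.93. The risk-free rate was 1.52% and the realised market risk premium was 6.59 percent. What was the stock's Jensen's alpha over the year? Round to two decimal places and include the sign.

Realised HPR = (P1 + D1 − P0) / P0 = (82.37 + 4.04 − 81.08) / 81.08 = 5.33 / 81.08 = 6.5738%
CAPM required = R_f + β·MRP = 1.52% + 0.93 × 6.59% = 7.6487%
α = realised − required = 6.5738% − 7.6487% = -1.07%

-1.07%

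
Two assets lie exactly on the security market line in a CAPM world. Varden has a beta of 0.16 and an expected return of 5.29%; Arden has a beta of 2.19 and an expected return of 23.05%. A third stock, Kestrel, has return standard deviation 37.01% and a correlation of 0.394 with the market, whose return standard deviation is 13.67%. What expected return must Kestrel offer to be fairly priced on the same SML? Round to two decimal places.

13.22%

MRP = (23.05% − 5.29%) / (2.19 − 0.16) = 8.7488%
R_f = 5.29% − 0.16 × 8.7488% = 3.8902%
β_Kestrel = ρ·σ_i/σ_m = 0.394 × 37.01 / 13.67 = 1.0667
E(R_Kestrel) = R_f + β × MRP = 3.8902% + 1.0667 × 8.7488% = 13.22%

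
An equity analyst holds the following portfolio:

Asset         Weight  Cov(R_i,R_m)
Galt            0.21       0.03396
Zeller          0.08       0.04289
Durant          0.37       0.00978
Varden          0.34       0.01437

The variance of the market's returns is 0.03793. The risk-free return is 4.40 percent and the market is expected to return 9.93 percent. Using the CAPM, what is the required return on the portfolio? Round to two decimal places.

β_Galt = 0.03396 / 0.03793 = 0.8953
β_Zeller = 0.04289 / 0.03793 = 1.1308
β_Durant = 0.00978 / 0.03793 = 0.2578
β_Varden = 0.01437 / 0.03793 = 0.3789
β_P = Σ w_i β_i = 0.21×0.8953 + 0.08×1.1308 + 0.37×0.2578 + 0.34×0.3789 = 0.5027
MRP = 9.93% − 4.40% = 5.53%
E(R_P) = R_f + β_P × MRP = 4.40% + 0.5027 × 5.53% = 7.18%

7.18%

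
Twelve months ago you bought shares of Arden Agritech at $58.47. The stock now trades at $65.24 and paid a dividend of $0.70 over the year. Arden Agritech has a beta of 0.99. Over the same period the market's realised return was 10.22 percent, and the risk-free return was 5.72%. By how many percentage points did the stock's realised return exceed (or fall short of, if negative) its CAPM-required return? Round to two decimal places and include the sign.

Realised HPR = (P1 + D1 − P0) / P0 = (65.24 + 0.70 − 58.47) / 58.47 = 7.47 / 58.47 = 12.7758%
MRP = 10.22% − 5.72% = 4.50%
CAPM required = R_f + β·MRP = 5.72% + 0.99 × 4.50% = 10.1750%
α = realised − required = 12.7758% − 10.1750% = +2.60%

+2.60%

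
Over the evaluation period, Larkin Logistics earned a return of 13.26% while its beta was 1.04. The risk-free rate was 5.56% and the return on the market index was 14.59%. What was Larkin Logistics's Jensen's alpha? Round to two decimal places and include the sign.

Market excess return = 14.59% − 5.56% = 9.03%
CAPM benchmark = R_f + β(R_m − R_f) = 5.56% + 1.04 × 9.03% = 14.9512%
α = actual − benchmark = 13.26% − 14.9512% = -1.69%

-1.69%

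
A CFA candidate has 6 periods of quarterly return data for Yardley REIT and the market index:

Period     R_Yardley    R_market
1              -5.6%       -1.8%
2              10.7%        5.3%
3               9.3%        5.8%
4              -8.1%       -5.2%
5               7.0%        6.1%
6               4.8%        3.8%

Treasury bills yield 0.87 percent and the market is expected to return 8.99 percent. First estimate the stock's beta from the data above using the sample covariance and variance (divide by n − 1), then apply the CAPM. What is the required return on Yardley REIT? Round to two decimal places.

14.15%

Mean R_i = (-5.6 + 10.7 + 9.3 − 8.1 + 7.0 + 4.8) / 6 = 3.0167%
Mean R_m = (-1.8 + 5.3 + 5.8 − 5.2 + 6.1 + 3.8) / 6 = 2.3333%
Σ(R_i − R̄_i)(R_m − R̄_m) = 181.5567  ⇒  Cov = 181.5567 / 5 = 36.3113
Σ(R_m − R̄_m)² = 110.9933  ⇒  Var(R_m) = 110.9933 / 5 = 22.1987
β = Cov / Var(R_m) = 36.3113 / 22.1987 = 1.6357
MRP = 8.99% − 0.87% = 8.12%
E(R) = R_f + β × MRP = 0.87% + 1.6357 × 8.12% = 14.15%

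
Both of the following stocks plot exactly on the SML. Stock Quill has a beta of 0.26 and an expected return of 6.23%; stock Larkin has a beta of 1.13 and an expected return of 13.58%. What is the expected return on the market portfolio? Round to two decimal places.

Both satisfy E(R) = R_f + β·MRP, so the slope of the SML is
MRP = (13.58% − 6.23%) / (1.13 − 0.26) = 7.35% / 0.87 = 8.4483%
R_f = E(R_Quill) − β_Quill·MRP = 6.23% − 0.26 × 8.4483% = 4.0334%
E(R_m) = R_f + MRP = 4.0334% + 8.4483% = 12.48%

12.48%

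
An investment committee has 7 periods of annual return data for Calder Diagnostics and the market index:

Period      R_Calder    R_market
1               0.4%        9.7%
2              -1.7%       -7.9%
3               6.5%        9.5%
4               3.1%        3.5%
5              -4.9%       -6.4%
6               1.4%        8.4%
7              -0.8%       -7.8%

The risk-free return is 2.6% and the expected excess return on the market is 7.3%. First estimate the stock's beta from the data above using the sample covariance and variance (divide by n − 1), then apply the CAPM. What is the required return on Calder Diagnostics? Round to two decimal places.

Mean R_i = (0.4 − 1.7 + 6.5 + 3.1 − 4.9 + 1.4 − 0.8) / 7 = 0.5714%
Mean R_m = (9.7 − 7.9 + 9.5 + 3.5 − 6.4 + 8.4 − 7.8) / 7 = 1.2857%
Σ(R_i − R̄_i)(R_m − R̄_m) = 134.1271  ⇒  Cov = 134.1271 / 6 = 22.3545
Σ(R_m − R̄_m)² = 419.7886  ⇒  Var(R_m) = 419.7886 / 6 = 69.9648
β = Cov / Var(R_m) = 22.3545 / 69.9648 = 0.3195
E(R) = R_f + β × MRP = 2.6% + 0.3195 × 7.3% = 4.93%

4.93%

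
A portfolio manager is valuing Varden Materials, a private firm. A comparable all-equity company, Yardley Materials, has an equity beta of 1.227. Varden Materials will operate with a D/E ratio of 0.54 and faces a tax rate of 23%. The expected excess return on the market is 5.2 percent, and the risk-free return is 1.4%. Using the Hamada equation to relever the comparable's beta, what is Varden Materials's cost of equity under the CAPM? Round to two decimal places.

10.43%

β_L = β_U × [1 + (1 − t)(D/E)] = 1.227 × [1 + (1 − 0.23) × 0.54]
    = 1.227 × [1 + 0.77 × 0.54] = 1.227 × 1.4158 = 1.7372
E(R) = R_f + β_L × MRP = 1.4% + 1.7372 × 5.2% = 10.43%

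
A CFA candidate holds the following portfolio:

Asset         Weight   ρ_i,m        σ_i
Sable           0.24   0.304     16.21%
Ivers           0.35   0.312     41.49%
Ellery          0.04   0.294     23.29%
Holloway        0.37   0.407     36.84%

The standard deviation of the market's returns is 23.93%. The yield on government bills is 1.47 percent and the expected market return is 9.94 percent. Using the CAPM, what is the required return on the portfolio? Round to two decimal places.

β_Sable = 0.304 × 16.21% / 23.93% = 0.2059
β_Ivers = 0.312 × 41.49% / 23.93% = 0.5409
β_Ellery = 0.294 × 23.29% / 23.93% = 0.2861
β_Holloway = 0.407 × 36.84% / 23.93% = 0.6266
β_P = Σ w_i β_i = 0.24×0.2059 + 0.35×0.5409 + 0.04×0.2861 + 0.37×0.6266 = 0.4820
MRP = 9.94% − 1.47% = 8.47%
E(R_P) = R_f + β_P × MRP = 1.47% + 0.4820 × 8.47% = 5.55%

5.55%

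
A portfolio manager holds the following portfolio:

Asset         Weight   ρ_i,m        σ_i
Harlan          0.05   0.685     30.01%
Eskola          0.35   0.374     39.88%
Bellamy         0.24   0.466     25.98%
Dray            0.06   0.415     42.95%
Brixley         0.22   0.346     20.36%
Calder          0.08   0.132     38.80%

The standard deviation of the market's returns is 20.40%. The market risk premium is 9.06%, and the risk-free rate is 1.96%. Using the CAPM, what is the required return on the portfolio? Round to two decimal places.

β_Harlan = 0.685 × 30.01% / 20.40% = 1.0077
β_Eskola = 0.374 × 39.88% / 20.40% = 0.7311
β_Bellamy = 0.466 × 25.98% / 20.40% = 0.5935
β_Dray = 0.415 × 42.95% / 20.40% = 0.8737
β_Brixley = 0.346 × 20.36% / 20.40% = 0.3453
β_Calder = 0.132 × 38.80% / 20.40% = 0.2511
β_P = Σ w_i β_i = 0.05×1.0077 + 0.35×0.7311 + 0.24×0.5935 + 0.06×0.8737 + 0.22×0.3453 + 0.08×0.2511 = 0.5972
E(R_P) = R_f + β_P × MRP = 1.96% + 0.5972 × 9.06% = 7.37%

7.37%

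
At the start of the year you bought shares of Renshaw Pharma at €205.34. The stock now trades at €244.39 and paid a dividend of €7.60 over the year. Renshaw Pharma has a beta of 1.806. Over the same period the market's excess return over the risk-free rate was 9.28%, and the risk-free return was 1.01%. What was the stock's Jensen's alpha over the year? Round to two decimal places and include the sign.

Realised HPR = (P1 + D1 − P0) / P0 = (244.39 + 7.60 − 205.34) / 205.34 = 46.65 / 205.34 = 22.7184%
CAPM required = R_f + β·MRP = 1.01% + 1.806 × 9.28% = 17.76968%
α = realised − required = 22.7184% − 17.76968% = +4.95%

+4.95%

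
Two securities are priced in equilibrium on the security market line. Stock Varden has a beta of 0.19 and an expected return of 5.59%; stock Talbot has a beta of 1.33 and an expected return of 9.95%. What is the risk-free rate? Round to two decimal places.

Both satisfy E(R) = R_f + β·MRP, so the slope of the SML is
MRP = (9.95% − 5.59%) / (1.33 − 0.19) = 4.36% / 1.14 = 3.8246%
R_f = E(R_Varden) − β_Varden·MRP = 5.59% − 0.19 × 3.8246% = 4.8633%

4.86%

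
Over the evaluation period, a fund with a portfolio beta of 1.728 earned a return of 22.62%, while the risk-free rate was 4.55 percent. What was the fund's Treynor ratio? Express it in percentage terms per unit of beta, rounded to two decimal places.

Treynor = (R_P − R_f) / β_P = (22.62% − 4.55%) / 1.7280 = 18.07% / 1.7280 = 10.46%

10.46%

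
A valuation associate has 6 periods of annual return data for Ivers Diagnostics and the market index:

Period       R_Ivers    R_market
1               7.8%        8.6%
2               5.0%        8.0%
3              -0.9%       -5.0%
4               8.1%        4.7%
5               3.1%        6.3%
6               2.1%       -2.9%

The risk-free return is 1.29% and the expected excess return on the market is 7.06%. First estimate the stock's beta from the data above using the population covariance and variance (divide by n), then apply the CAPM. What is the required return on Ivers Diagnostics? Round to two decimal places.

Mean R_i = (7.8 + 5.0 − 0.9 + 8.1 + 3.1 + 2.1) / 6 = 4.2000%
Mean R_m = (8.6 + 8.0 − 5.0 + 4.7 + 6.3 − 2.9) / 6 = 3.2833%
Σ(R_i − R̄_i)(R_m − R̄_m) = 80.3500  ⇒  Cov = 80.3500 / 6 = 13.3917
Σ(R_m − R̄_m)² = 168.4683  ⇒  Var(R_m) = 168.4683 / 6 = 28.0781
β = Cov / Var(R_m) = 13.3917 / 28.0781 = 0.4769
E(R) = R_f + β × MRP = 1.29% + 0.4769 × 7.06% = 4.66%

4.66%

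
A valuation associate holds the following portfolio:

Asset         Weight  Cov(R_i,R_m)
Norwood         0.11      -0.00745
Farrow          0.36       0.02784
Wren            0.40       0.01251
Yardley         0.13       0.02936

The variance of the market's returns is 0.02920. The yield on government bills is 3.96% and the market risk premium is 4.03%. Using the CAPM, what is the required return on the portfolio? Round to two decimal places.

β_Norwood = -0.00745 / 0.02920 = -0.2551
β_Farrow = 0.02784 / 0.02920 = 0.9534
β_Wren = 0.01251 / 0.02920 = 0.4284
β_Yardley = 0.02936 / 0.02920 = 1.0055
β_P = Σ w_i β_i = 0.11×-0.2551 + 0.36×0.9534 + 0.40×0.4284 + 0.13×1.0055 = 0.6172
E(R_P) = R_f + β_P × MRP = 3.96% + 0.6172 × 4.03% = 6.45%

6.45%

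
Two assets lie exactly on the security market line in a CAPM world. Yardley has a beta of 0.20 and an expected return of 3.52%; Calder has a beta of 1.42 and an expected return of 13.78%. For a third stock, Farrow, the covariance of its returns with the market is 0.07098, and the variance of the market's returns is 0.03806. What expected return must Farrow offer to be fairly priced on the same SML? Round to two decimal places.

17.52%

MRP = (13.78% − 3.52%) / (1.42 − 0.20) = 8.4098%
R_f = 3.52% − 0.20 × 8.4098% = 1.8380%
β_Farrow = Cov / Var(R_m) = 0.07098 / 0.03806 = 1.8650
E(R_Farrow) = R_f + β × MRP = 1.8380% + 1.8650 × 8.4098% = 17.52%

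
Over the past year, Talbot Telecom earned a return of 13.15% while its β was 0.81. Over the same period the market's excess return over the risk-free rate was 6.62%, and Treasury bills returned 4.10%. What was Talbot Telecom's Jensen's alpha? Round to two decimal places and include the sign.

+3.69%

CAPM benchmark = R_f + β(R_m − R_f) = 4.10% + 0.81 × 6.62% = 9.4622%
α = actual − benchmark = 13.15% − 9.4622% = +3.69%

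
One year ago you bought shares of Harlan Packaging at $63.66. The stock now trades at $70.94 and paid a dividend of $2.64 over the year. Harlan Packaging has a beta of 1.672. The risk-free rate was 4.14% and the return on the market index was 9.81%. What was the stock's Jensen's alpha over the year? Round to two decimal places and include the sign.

Realised HPR = (P1 + D1 − P0) / P0 = (70.94 + 2.64 − 63.66) / 63.66 = 9.92 / 63.66 = 15.5828%
MRP = 9.81% − 4.14% = 5.67%
CAPM required = R_f + β·MRP = 4.14% + 1.672 × 5.67% = 13.62024%
α = realised − required = 15.5828% − 13.62024% = +1.96%

+1.96%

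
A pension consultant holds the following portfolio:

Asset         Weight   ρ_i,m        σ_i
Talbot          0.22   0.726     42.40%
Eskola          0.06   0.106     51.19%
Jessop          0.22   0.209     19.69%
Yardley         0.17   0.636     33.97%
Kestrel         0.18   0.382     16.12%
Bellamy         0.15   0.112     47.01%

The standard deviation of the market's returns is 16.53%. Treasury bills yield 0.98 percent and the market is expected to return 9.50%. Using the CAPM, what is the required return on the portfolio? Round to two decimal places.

β_Talbot = 0.726 × 42.40% / 16.53% = 1.8622
β_Eskola = 0.106 × 51.19% / 16.53% = 0.3283
β_Jessop = 0.209 × 19.69% / 16.53% = 0.2490
β_Yardley = 0.636 × 33.97% / 16.53% = 1.3070
β_Kestrel = 0.382 × 16.12% / 16.53% = 0.3725
β_Bellamy = 0.112 × 47.01% / 16.53% = 0.3185
β_P = Σ w_i β_i = 0.22×1.8622 + 0.06×0.3283 + 0.22×0.2490 + 0.17×1.3070 + 0.18×0.3725 + 0.15×0.3185 = 0.8212
MRP = 9.50% − 0.98% = 8.52%
E(R_P) = R_f + β_P × MRP = 0.98% + 0.8212 × 8.52% = 7.98%

7.98%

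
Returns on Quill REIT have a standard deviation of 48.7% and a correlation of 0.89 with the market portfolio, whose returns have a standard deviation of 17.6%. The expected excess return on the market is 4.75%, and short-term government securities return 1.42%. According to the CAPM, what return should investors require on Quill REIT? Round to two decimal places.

13.12%

β = ρ × σ_i / σ_m = 0.89 × 48.7% / 17.6% = 2.4627
E(R) = 1.42% + 2.4627 × 4.75% = 13.12%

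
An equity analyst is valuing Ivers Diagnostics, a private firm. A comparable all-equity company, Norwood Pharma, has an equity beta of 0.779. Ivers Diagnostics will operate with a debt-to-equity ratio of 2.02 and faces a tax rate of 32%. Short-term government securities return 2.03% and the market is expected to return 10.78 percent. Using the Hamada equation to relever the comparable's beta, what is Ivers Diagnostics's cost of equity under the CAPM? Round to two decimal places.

β_L = β_U × [1 + (1 − t)(D/E)] = 0.779 × [1 + (1 − 0.32) × 2.02]
    = 0.779 × [1 + 0.68 × 2.02] = 0.779 × 2.3736 = 1.8490
MRP = 10.78% − 2.03% = 8.75%
E(R) = R_f + β_L × MRP = 2.03% + 1.8490 × 8.75% = 18.21%

18.21%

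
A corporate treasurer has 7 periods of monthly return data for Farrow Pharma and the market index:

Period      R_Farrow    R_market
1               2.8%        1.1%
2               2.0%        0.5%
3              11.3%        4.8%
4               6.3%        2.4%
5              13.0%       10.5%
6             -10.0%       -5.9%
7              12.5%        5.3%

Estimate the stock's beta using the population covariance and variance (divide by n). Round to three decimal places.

Mean R_i = (2.8 + 2.0 + 11.3 + 6.3 + 13.0 − 10.0 + 12.5) / 7 = 5.4143%
Mean R_m = (1.1 + 0.5 + 4.8 + 2.4 + 10.5 − 5.9 + 5.3) / 7 = 2.6714%
Σ(R_i − R̄_i)(R_m − R̄_m) = 233.9429  ⇒  Cov = 233.9429 / 7 = 33.4204
Σ(R_m − R̄_m)² = 153.4543  ⇒  Var(R_m) = 153.4543 / 7 = 21.9220
β = Cov / Var(R_m) = 33.4204 / 21.9220 = 1.5245

1.525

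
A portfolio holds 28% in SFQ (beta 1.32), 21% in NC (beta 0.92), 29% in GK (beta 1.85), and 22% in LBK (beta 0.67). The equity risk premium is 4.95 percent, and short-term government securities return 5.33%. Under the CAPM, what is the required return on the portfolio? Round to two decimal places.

11.50%

β_P = Σ w_i β_i = 0.28×1.32 + 0.21×0.92 + 0.29×1.85 + 0.22×0.67 = 1.2467
E(R_P) = R_f + β_P × MRP = 5.33% + 1.2467 × 4.95% = 11.50%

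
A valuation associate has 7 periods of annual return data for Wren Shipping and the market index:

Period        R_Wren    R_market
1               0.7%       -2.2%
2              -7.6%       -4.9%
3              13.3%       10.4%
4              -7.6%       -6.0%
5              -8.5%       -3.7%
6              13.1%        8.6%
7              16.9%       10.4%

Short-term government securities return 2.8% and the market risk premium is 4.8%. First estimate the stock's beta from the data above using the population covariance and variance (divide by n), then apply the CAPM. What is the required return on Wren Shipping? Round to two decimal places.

9.77%

Mean R_i = (0.7 − 7.6 + 13.3 − 7.6 − 8.5 + 13.1 + 16.9) / 7 = 2.9000%
Mean R_m = (-2.2 − 4.9 + 10.4 − 6.0 − 3.7 + 8.6 + 10.4) / 7 = 1.8000%
Σ(R_i − R̄_i)(R_m − R̄_m) = 502.9500  ⇒  Cov = 502.9500 / 7 = 71.8500
Σ(R_m − R̄_m)² = 346.1400  ⇒  Var(R_m) = 346.1400 / 7 = 49.4486
β = Cov / Var(R_m) = 71.8500 / 49.4486 = 1.4530
E(R) = R_f + β × MRP = 2.8% + 1.4530 × 4.8% = 9.77%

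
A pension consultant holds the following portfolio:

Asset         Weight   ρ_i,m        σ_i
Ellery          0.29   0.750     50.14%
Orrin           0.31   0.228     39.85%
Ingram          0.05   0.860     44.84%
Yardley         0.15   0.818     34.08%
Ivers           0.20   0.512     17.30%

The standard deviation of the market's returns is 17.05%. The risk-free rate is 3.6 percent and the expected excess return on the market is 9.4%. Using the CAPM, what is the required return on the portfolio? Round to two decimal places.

β_Ellery = 0.750 × 50.14% / 17.05% = 2.2056
β_Orrin = 0.228 × 39.85% / 17.05% = 0.5329
β_Ingram = 0.860 × 44.84% / 17.05% = 2.2617
β_Yardley = 0.818 × 34.08% / 17.05% = 1.6350
β_Ivers = 0.512 × 17.30% / 17.05% = 0.5195
β_P = Σ w_i β_i = 0.29×2.2056 + 0.31×0.5329 + 0.05×2.2617 + 0.15×1.6350 + 0.20×0.5195 = 1.2671
E(R_P) = R_f + β_P × MRP = 3.6% + 1.2671 × 9.4% = 15.51%

15.51%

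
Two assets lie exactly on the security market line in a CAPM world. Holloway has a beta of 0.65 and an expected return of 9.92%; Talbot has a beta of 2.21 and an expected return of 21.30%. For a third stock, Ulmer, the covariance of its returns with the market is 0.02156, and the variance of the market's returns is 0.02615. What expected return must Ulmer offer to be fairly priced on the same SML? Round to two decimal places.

11.19%

MRP = (21.30% − 9.92%) / (2.21 − 0.65) = 7.2949%
R_f = 9.92% − 0.65 × 7.2949% = 5.1783%
β_Ulmer = Cov / Var(R_m) = 0.02156 / 0.02615 = 0.8245
E(R_Ulmer) = R_f + β × MRP = 5.1783% + 0.8245 × 7.2949% = 11.19%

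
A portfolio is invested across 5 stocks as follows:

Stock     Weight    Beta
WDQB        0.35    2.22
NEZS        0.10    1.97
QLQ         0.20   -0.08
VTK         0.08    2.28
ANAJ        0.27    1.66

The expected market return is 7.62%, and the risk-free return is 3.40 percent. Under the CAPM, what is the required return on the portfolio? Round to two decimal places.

β_P = Σ w_i β_i = 0.35×2.22 + 0.10×1.97 + 0.20×-0.08 + 0.08×2.28 + 0.27×1.66 = 1.5886
MRP = 7.62% − 3.40% = 4.22%
E(R_P) = R_f + β_P × MRP = 3.40% + 1.5886 × 4.22% = 10.10%

10.10%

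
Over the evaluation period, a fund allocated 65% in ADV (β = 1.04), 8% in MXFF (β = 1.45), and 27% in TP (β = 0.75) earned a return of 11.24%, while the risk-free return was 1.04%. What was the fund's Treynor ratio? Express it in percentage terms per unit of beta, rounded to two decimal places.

β_P = 0.65×1.04 + 0.08×1.45 + 0.27×0.75 = 0.9945
Treynor = (R_P − R_f) / β_P = (11.24% − 1.04%) / 0.9945 = 10.20% / 0.9945 = 10.26%

10.26%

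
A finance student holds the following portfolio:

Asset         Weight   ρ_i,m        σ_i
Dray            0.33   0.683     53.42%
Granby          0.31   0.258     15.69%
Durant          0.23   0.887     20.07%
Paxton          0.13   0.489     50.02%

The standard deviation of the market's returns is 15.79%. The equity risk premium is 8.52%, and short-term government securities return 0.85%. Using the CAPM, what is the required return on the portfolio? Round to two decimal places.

β_Dray = 0.683 × 53.42% / 15.79% = 2.3107
β_Granby = 0.258 × 15.69% / 15.79% = 0.2564
β_Durant = 0.887 × 20.07% / 15.79% = 1.1274
β_Paxton = 0.489 × 50.02% / 15.79% = 1.5491
β_P = Σ w_i β_i = 0.33×2.3107 + 0.31×0.2564 + 0.23×1.1274 + 0.13×1.5491 = 1.3027
E(R_P) = R_f + β_P × MRP = 0.85% + 1.3027 × 8.52% = 11.95%

11.95%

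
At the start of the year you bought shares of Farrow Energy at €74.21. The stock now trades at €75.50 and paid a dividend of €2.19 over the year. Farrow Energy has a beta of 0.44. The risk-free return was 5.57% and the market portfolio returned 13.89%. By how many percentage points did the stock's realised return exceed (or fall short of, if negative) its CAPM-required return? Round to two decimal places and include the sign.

Realised HPR = (P1 + D1 − P0) / P0 = (75.50 + 2.19 − 74.21) / 74.21 = 3.48 / 74.21 = 4.6894%
MRP = 13.89% − 5.57% = 8.32%
CAPM required = R_f + β·MRP = 5.57% + 0.44 × 8.32% = 9.2308%
α = realised − required = 4.6894% − 9.2308% = -4.54%

-4.54%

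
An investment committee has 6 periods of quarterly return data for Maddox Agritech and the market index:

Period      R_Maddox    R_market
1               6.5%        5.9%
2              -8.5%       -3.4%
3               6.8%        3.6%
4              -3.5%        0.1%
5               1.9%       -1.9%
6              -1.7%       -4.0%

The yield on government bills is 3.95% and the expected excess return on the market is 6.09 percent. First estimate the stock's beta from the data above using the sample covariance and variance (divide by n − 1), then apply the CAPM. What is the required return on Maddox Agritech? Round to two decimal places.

Mean R_i = (6.5 − 8.5 + 6.8 − 3.5 + 1.9 − 1.7) / 6 = 0.2500%
Mean R_m = (5.9 − 3.4 + 3.6 + 0.1 − 1.9 − 4.0) / 6 = 0.0500%
Σ(R_i − R̄_i)(R_m − R̄_m) = 94.4950  ⇒  Cov = 94.4950 / 5 = 18.8990
Σ(R_m − R̄_m)² = 78.9350  ⇒  Var(R_m) = 78.9350 / 5 = 15.7870
β = Cov / Var(R_m) = 18.8990 / 15.7870 = 1.1971
E(R) = R_f + β × MRP = 3.95% + 1.1971 × 6.09% = 11.24%

11.24%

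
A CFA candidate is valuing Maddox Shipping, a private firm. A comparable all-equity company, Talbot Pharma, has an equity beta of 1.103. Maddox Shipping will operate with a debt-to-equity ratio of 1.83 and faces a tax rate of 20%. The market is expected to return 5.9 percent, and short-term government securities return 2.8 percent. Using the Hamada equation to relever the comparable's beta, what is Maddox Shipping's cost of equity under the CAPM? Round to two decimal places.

β_L = β_U × [1 + (1 − t)(D/E)] = 1.103 × [1 + (1 − 0.20) × 1.83]
    = 1.103 × [1 + 0.80 × 1.83] = 1.103 × 2.4640 = 2.7178
MRP = 5.9% − 2.8% = 3.10%
E(R) = R_f + β_L × MRP = 2.8% + 2.7178 × 3.1% = 11.23%

11.23%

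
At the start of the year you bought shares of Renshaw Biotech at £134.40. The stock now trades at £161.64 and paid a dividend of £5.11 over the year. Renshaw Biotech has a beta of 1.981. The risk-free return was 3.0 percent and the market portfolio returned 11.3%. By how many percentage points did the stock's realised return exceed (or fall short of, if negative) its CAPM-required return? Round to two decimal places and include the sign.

+4.63%

Realised HPR = (P1 + D1 − P0) / P0 = (161.64 + 5.11 − 134.40) / 134.40 = 32.35 / 134.40 = 24.0699%
MRP = 11.3% − 3.0% = 8.30%
CAPM required = R_f + β·MRP = 3.0% + 1.981 × 8.3% = 19.4423%
α = realised − required = 24.0699% − 19.4423% = +4.63%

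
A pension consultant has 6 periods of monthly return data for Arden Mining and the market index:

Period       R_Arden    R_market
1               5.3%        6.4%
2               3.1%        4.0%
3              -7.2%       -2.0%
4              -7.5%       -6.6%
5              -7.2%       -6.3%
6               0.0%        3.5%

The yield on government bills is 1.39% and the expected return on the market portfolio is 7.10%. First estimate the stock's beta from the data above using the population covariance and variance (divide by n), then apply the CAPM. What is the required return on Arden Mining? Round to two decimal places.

6.99%

Mean R_i = (5.3 + 3.1 − 7.2 − 7.5 − 7.2 + 0.0) / 6 = -2.2500%
Mean R_m = (6.4 + 4.0 − 2.0 − 6.6 − 6.3 + 3.5) / 6 = -0.1667%
Σ(R_i − R̄_i)(R_m − R̄_m) = 153.3300  ⇒  Cov = 153.3300 / 6 = 25.5550
Σ(R_m − R̄_m)² = 156.2933  ⇒  Var(R_m) = 156.2933 / 6 = 26.0489
β = Cov / Var(R_m) = 25.5550 / 26.0489 = 0.9810
MRP = 7.10% − 1.39% = 5.71%
E(R) = R_f + β × MRP = 1.39% + 0.9810 × 5.71% = 6.99%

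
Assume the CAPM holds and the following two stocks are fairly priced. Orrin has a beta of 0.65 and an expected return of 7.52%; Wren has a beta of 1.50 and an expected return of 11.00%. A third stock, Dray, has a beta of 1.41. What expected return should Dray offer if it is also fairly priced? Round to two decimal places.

10.63%

MRP (SML slope) = (11.00% − 7.52%) / (1.50 − 0.65) = 3.48% / 0.85 = 4.0941%
R_f (intercept) = 7.52% − 0.65 × 4.0941% = 4.8588%
E(R_Dray) = R_f + β × MRP = 4.8588% + 1.41 × 4.0941% = 10.63%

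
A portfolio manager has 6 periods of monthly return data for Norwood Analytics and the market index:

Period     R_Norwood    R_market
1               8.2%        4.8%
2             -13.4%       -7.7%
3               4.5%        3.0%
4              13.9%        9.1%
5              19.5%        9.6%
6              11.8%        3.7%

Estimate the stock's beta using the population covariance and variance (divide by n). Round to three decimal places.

1.771

Mean R_i = (8.2 − 13.4 + 4.5 + 13.9 + 19.5 + 11.8) / 6 = 7.4167%
Mean R_m = (4.8 − 7.7 + 3.0 + 9.1 + 9.6 + 3.7) / 6 = 3.7500%
Σ(R_i − R̄_i)(R_m − R̄_m) = 346.5150  ⇒  Cov = 346.5150 / 6 = 57.7525
Σ(R_m − R̄_m)² = 195.6150  ⇒  Var(R_m) = 195.6150 / 6 = 32.6025
β = Cov / Var(R_m) = 57.7525 / 32.6025 = 1.7714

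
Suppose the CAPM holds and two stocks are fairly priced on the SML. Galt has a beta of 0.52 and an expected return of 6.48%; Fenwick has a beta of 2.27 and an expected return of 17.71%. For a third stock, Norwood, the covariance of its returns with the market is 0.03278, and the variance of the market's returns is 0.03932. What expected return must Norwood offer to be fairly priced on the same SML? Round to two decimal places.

MRP = (17.71% − 6.48%) / (2.27 − 0.52) = 6.4171%
R_f = 6.48% − 0.52 × 6.4171% = 3.1431%
β_Norwood = Cov / Var(R_m) = 0.03278 / 0.03932 = 0.8337
E(R_Norwood) = R_f + β × MRP = 3.1431% + 0.8337 × 6.4171% = 8.49%

8.49%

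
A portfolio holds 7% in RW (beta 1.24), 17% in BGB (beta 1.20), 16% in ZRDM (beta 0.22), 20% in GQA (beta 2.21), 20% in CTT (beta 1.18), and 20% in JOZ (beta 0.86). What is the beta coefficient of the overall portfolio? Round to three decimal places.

β_P = Σ w_i β_i = 0.07×1.24 + 0.17×1.20 + 0.16×0.22 + 0.20×2.21 + 0.20×1.18 + 0.20×0.86 = 1.1760

1.176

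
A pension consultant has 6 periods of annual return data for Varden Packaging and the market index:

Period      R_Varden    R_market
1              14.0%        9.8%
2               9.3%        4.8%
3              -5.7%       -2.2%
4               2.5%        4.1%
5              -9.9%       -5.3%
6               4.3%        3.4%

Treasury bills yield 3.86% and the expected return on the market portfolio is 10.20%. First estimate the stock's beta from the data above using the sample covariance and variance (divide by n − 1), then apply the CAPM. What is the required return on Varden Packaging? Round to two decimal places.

Mean R_i = (14.0 + 9.3 − 5.7 + 2.5 − 9.9 + 4.3) / 6 = 2.4167%
Mean R_m = (9.8 + 4.8 − 2.2 + 4.1 − 5.3 + 3.4) / 6 = 2.4333%
Σ(R_i − R̄_i)(R_m − R̄_m) = 236.4367  ⇒  Cov = 236.4367 / 5 = 47.2873
Σ(R_m − R̄_m)² = 144.8533  ⇒  Var(R_m) = 144.8533 / 5 = 28.9707
β = Cov / Var(R_m) = 47.2873 / 28.9707 = 1.6322
MRP = 10.20% − 3.86% = 6.34%
E(R) = R_f + β × MRP = 3.86% + 1.6322 × 6.34% = 14.21%

14.21%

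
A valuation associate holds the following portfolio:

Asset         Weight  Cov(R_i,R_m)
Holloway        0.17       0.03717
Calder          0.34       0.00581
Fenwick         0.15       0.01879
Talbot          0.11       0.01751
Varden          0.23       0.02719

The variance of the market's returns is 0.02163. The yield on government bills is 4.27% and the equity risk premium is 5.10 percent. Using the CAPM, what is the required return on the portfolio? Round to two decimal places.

β_Holloway = 0.03717 / 0.02163 = 1.7184
β_Calder = 0.00581 / 0.02163 = 0.2686
β_Fenwick = 0.01879 / 0.02163 = 0.8687
β_Talbot = 0.01751 / 0.02163 = 0.8095
β_Varden = 0.02719 / 0.02163 = 1.2571
β_P = Σ w_i β_i = 0.17×1.7184 + 0.34×0.2686 + 0.15×0.8687 + 0.11×0.8095 + 0.23×1.2571 = 0.8919
E(R_P) = R_f + β_P × MRP = 4.27% + 0.8919 × 5.10% = 8.82%

8.82%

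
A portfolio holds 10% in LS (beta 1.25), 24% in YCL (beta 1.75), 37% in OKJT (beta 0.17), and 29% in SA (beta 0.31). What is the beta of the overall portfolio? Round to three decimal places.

0.698

β_P = Σ w_i β_i = 0.10×1.25 + 0.24×1.75 + 0.37×0.17 + 0.29×0.31 = 0.6978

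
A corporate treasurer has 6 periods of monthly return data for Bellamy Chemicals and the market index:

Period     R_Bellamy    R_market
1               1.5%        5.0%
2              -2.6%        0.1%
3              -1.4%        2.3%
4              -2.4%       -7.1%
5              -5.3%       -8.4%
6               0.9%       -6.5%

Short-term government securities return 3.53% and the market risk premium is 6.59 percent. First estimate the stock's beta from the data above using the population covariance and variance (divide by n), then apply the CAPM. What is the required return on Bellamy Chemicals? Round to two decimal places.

5.08%

Mean R_i = (1.5 − 2.6 − 1.4 − 2.4 − 5.3 + 0.9) / 6 = -1.5500%
Mean R_m = (5.0 + 0.1 + 2.3 − 7.1 − 8.4 − 6.5) / 6 = -2.4333%
Σ(R_i − R̄_i)(R_m − R̄_m) = 37.1000  ⇒  Cov = 37.1000 / 6 = 6.1833
Σ(R_m − R̄_m)² = 157.9933  ⇒  Var(R_m) = 157.9933 / 6 = 26.3322
β = Cov / Var(R_m) = 6.1833 / 26.3322 = 0.2348
E(R) = R_f + β × MRP = 3.53% + 0.2348 × 6.59% = 5.08%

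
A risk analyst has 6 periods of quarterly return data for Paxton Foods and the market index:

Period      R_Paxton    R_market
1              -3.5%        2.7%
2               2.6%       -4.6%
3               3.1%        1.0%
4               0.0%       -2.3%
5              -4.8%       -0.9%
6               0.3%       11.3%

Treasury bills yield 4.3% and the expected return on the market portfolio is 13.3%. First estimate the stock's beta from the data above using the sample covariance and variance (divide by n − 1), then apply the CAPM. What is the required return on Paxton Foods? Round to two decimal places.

Mean R_i = (-3.5 + 2.6 + 3.1 + 0.0 − 4.8 + 0.3) / 6 = -0.3833%
Mean R_m = (2.7 − 4.6 + 1.0 − 2.3 − 0.9 + 11.3) / 6 = 1.2000%
Σ(R_i − R̄_i)(R_m − R̄_m) = -7.8400  ⇒  Cov = -7.8400 / 5 = -1.5680
Σ(R_m − R̄_m)² = 154.6000  ⇒  Var(R_m) = 154.6000 / 5 = 30.9200
β = Cov / Var(R_m) = -1.5680 / 30.9200 = -0.0507
MRP = 13.3% − 4.3% = 9.00%
E(R) = R_f + β × MRP = 4.3% + -0.0507 × 9.0% = 3.84%

3.84%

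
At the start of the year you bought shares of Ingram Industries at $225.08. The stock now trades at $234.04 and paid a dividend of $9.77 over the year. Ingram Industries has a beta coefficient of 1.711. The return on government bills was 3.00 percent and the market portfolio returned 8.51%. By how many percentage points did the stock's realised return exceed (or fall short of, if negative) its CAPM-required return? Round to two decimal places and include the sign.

-4.11%

Realised HPR = (P1 + D1 − P0) / P0 = (234.04 + 9.77 − 225.08) / 225.08 = 18.73 / 225.08 = 8.3215%
MRP = 8.51% − 3.00% = 5.51%
CAPM required = R_f + β·MRP = 3.00% + 1.711 × 5.51% = 12.42761%
α = realised − required = 8.3215% − 12.42761% = -4.11%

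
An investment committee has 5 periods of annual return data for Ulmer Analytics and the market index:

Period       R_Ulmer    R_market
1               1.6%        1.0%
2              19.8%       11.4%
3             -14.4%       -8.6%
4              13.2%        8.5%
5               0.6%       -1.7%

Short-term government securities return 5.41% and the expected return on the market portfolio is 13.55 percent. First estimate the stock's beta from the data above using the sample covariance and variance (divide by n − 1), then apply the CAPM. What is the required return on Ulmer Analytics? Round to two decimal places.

Mean R_i = (1.6 + 19.8 − 14.4 + 13.2 + 0.6) / 5 = 4.1600%
Mean R_m = (1.0 + 11.4 − 8.6 + 8.5 − 1.7) / 5 = 2.1200%
Σ(R_i − R̄_i)(R_m − R̄_m) = 418.2440  ⇒  Cov = 418.2440 / 4 = 104.5610
Σ(R_m − R̄_m)² = 257.5880  ⇒  Var(R_m) = 257.5880 / 4 = 64.3970
β = Cov / Var(R_m) = 104.5610 / 64.3970 = 1.6237
MRP = 13.55% − 5.41% = 8.14%
E(R) = R_f + β × MRP = 5.41% + 1.6237 × 8.14% = 18.63%

18.63%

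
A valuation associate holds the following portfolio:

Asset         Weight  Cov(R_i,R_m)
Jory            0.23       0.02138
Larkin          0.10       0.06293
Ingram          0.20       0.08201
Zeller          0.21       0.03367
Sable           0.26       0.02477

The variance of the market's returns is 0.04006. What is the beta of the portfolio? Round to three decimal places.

β_Jory = 0.02138 / 0.04006 = 0.5337
β_Larkin = 0.06293 / 0.04006 = 1.5709
β_Ingram = 0.08201 / 0.04006 = 2.0472
β_Zeller = 0.03367 / 0.04006 = 0.8405
β_Sable = 0.02477 / 0.04006 = 0.6183
β_P = Σ w_i β_i = 0.23×0.5337 + 0.10×1.5709 + 0.20×2.0472 + 0.21×0.8405 + 0.26×0.6183 = 1.0265

1.027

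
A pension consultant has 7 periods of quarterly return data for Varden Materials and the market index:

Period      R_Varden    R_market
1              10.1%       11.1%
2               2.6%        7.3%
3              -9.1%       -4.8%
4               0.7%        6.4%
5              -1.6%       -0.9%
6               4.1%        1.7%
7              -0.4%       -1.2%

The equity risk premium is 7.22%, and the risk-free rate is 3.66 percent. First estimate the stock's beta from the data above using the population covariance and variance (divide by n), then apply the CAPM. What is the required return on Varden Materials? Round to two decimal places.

Mean R_i = (10.1 + 2.6 − 9.1 + 0.7 − 1.6 + 4.1 − 0.4) / 7 = 0.9143%
Mean R_m = (11.1 + 7.3 − 4.8 + 6.4 − 0.9 + 1.7 − 1.2) / 7 = 2.8000%
Σ(R_i − R̄_i)(R_m − R̄_m) = 170.2200  ⇒  Cov = 170.2200 / 7 = 24.3171
Σ(R_m − R̄_m)² = 190.7600  ⇒  Var(R_m) = 190.7600 / 7 = 27.2514
β = Cov / Var(R_m) = 24.3171 / 27.2514 = 0.8923
E(R) = R_f + β × MRP = 3.66% + 0.8923 × 7.22% = 10.10%

10.10%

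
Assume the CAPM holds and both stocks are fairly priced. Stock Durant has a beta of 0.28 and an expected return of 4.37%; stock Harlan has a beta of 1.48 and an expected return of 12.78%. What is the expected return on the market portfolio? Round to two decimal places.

9.42%

Both satisfy E(R) = R_f + β·MRP, so the slope of the SML is
MRP = (12.78% − 4.37%) / (1.48 − 0.28) = 8.41% / 1.20 = 7.0083%
R_f = E(R_Durant) − β_Durant·MRP = 4.37% − 0.28 × 7.0083% = 2.4077%
E(R_m) = R_f + MRP = 2.4077% + 7.0083% = 9.42%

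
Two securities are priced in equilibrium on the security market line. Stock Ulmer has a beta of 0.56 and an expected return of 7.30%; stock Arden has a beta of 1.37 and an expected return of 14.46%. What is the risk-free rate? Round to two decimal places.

2.35%

Both satisfy E(R) = R_f + β·MRP, so the slope of the SML is
MRP = (14.46% − 7.30%) / (1.37 − 0.56) = 7.16% / 0.81 = 8.8395%
R_f = E(R_Ulmer) − β_Ulmer·MRP = 7.30% − 0.56 × 8.8395% = 2.3499%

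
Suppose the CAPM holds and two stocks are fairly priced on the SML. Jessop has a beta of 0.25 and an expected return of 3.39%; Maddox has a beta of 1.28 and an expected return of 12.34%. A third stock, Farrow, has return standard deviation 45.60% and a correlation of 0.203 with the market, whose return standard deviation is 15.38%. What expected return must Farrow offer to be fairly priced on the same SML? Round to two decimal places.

MRP = (12.34% − 3.39%) / (1.28 − 0.25) = 8.6893%
R_f = 3.39% − 0.25 × 8.6893% = 1.2177%
β_Farrow = ρ·σ_i/σ_m = 0.203 × 45.60 / 15.38 = 0.6019
E(R_Farrow) = R_f + β × MRP = 1.2177% + 0.6019 × 8.6893% = 6.45%

6.45%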